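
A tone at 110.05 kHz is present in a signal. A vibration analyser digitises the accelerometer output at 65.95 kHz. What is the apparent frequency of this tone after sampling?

21.85 kHz

110.05 kHz mod fs = 44.1 kHz.
44.1 kHz > fs/2 = 32.975 kHz, folds to fs − 44.1 kHz = 21.85 kHz.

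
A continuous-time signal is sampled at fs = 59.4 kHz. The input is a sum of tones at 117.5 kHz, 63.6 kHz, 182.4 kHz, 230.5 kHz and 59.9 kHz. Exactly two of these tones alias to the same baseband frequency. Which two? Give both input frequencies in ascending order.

fs/2 = 29.7 kHz.
117.5 kHz mod fs = 58.1 kHz.
58.1 kHz > fs/2 = 29.7 kHz, folds to fs − 58.1 kHz = 1.3 kHz.
63.6 kHz mod fs = 4.2 kHz.
4.2 kHz ≤ fs/2 = 29.7 kHz, appears at 4.2 kHz.
182.4 kHz mod fs = 4.2 kHz.
4.2 kHz ≤ fs/2 = 29.7 kHz, appears at 4.2 kHz.
230.5 kHz mod fs = 52.3 kHz.
52.3 kHz > fs/2 = 29.7 kHz, folds to fs − 52.3 kHz = 7.1 kHz.
59.9 kHz mod fs = 0.5 kHz.
0.5 kHz ≤ fs/2 = 29.7 kHz, appears at 0.5 kHz.
63.6 kHz and 182.4 kHz both map to 4.2 kHz.

63.6 kHz, 182.4 kHz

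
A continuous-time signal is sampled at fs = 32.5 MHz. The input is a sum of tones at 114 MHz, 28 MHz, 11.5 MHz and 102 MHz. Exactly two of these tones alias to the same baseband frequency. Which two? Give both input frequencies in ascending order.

28 MHz, 102 MHz

fs/2 = 16.25 MHz.
114 MHz mod fs = 16.5 MHz.
16.5 MHz > fs/2 = 16.25 MHz, folds to fs − 16.5 MHz = 16 MHz.
28 MHz > fs/2 = 16.25 MHz, folds to fs − 28 MHz = 4.5 MHz.
11.5 MHz ≤ fs/2 = 16.25 MHz, passes unchanged.
102 MHz mod fs = 4.5 MHz.
4.5 MHz ≤ fs/2 = 16.25 MHz, appears at 4.5 MHz.
28 MHz and 102 MHz both map to 4.5 MHz.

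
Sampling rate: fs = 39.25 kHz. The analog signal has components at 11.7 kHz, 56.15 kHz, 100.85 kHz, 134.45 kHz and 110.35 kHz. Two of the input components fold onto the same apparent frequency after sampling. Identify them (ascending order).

fs/2 = 19.625 kHz.
11.7 kHz ≤ fs/2 = 19.625 kHz, passes unchanged.
56.15 kHz mod fs = 16.9 kHz.
16.9 kHz ≤ fs/2 = 19.625 kHz, appears at 16.9 kHz.
100.85 kHz mod fs = 22.35 kHz.
22.35 kHz > fs/2 = 19.625 kHz, folds to fs − 22.35 kHz = 16.9 kHz.
134.45 kHz mod fs = 16.7 kHz.
16.7 kHz ≤ fs/2 = 19.625 kHz, appears at 16.7 kHz.
110.35 kHz mod fs = 31.85 kHz.
31.85 kHz > fs/2 = 19.625 kHz, folds to fs − 31.85 kHz = 7.4 kHz.
56.15 kHz and 100.85 kHz both map to 16.9 kHz.

56.15 kHz, 100.85 kHz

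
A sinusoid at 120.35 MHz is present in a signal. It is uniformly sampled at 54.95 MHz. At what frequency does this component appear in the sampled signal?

120.35 MHz mod fs = 10.45 MHz.
10.45 MHz ≤ fs/2 = 27.475 MHz, appears at 10.45 MHz.

10.45 MHz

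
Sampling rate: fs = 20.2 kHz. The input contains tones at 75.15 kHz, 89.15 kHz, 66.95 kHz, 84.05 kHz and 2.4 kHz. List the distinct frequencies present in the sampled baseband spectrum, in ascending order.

2.4 kHz, 3.25 kHz, 5.65 kHz, 6.35 kHz, 8.35 kHz

fs/2 = 10.1 kHz.
75.15 kHz mod fs = 14.55 kHz.
14.55 kHz > fs/2 = 10.1 kHz, folds to fs − 14.55 kHz = 5.65 kHz.
89.15 kHz mod fs = 8.35 kHz.
8.35 kHz ≤ fs/2 = 10.1 kHz, appears at 8.35 kHz.
66.95 kHz mod fs = 6.35 kHz.
6.35 kHz ≤ fs/2 = 10.1 kHz, appears at 6.35 kHz.
84.05 kHz mod fs = 3.25 kHz.
3.25 kHz ≤ fs/2 = 10.1 kHz, appears at 3.25 kHz.
2.4 kHz ≤ fs/2 = 10.1 kHz, passes unchanged.
Distinct values: {2.4 kHz, 3.25 kHz, 5.65 kHz, 6.35 kHz, 8.35 kHz}.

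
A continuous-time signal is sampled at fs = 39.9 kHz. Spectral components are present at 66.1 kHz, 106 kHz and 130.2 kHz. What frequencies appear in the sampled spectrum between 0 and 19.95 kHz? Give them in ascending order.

10.5 kHz, 13.7 kHz

fs/2 = 19.95 kHz.
66.1 kHz mod fs = 26.2 kHz.
26.2 kHz > fs/2 = 19.95 kHz, folds to fs − 26.2 kHz = 13.7 kHz.
106 kHz mod fs = 26.2 kHz.
26.2 kHz > fs/2 = 19.95 kHz, folds to fs − 26.2 kHz = 13.7 kHz.
130.2 kHz mod fs = 10.5 kHz.
10.5 kHz ≤ fs/2 = 19.95 kHz, appears at 10.5 kHz.
Distinct values: {10.5 kHz, 13.7 kHz}.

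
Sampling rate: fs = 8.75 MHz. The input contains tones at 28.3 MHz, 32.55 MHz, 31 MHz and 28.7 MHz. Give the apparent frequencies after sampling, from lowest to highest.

fs/2 = 4.375 MHz.
28.3 MHz mod fs = 2.05 MHz.
2.05 MHz ≤ fs/2 = 4.375 MHz, appears at 2.05 MHz.
32.55 MHz mod fs = 6.3 MHz.
6.3 MHz > fs/2 = 4.375 MHz, folds to fs − 6.3 MHz = 2.45 MHz.
31 MHz mod fs = 4.75 MHz.
4.75 MHz > fs/2 = 4.375 MHz, folds to fs − 4.75 MHz = 4 MHz.
28.7 MHz mod fs = 2.45 MHz.
2.45 MHz ≤ fs/2 = 4.375 MHz, appears at 2.45 MHz.
Distinct values: {2.05 MHz, 2.45 MHz, 4 MHz}.

2.05 MHz, 2.45 MHz, 4 MHz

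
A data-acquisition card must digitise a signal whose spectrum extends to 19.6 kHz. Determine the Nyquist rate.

39.2 kHz

Nyquist rate = 2 × 19.6 kHz = 39.2 kHz.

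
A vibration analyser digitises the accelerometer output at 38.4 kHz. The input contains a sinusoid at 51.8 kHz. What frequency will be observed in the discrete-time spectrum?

13.4 kHz

51.8 kHz mod fs = 13.4 kHz.
13.4 kHz ≤ fs/2 = 19.2 kHz, appears at 13.4 kHz.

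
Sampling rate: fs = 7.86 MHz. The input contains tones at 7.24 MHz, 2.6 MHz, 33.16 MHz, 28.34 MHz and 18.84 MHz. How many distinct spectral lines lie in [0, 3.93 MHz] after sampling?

5

fs/2 = 3.93 MHz.
7.24 MHz > fs/2 = 3.93 MHz, folds to fs − 7.24 MHz = 0.62 MHz.
2.6 MHz ≤ fs/2 = 3.93 MHz, passes unchanged.
33.16 MHz mod fs = 1.72 MHz.
1.72 MHz ≤ fs/2 = 3.93 MHz, appears at 1.72 MHz.
28.34 MHz mod fs = 4.76 MHz.
4.76 MHz > fs/2 = 3.93 MHz, folds to fs − 4.76 MHz = 3.1 MHz.
18.84 MHz mod fs = 3.12 MHz.
3.12 MHz ≤ fs/2 = 3.93 MHz, appears at 3.12 MHz.
Distinct values: {0.62 MHz, 1.72 MHz, 2.6 MHz, 3.1 MHz, 3.12 MHz} → 5.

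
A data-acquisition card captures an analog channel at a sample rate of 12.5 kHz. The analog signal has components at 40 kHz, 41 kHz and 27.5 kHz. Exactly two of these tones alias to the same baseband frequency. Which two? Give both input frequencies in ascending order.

fs/2 = 6.25 kHz.
40 kHz mod fs = 2.5 kHz.
2.5 kHz ≤ fs/2 = 6.25 kHz, appears at 2.5 kHz.
41 kHz mod fs = 3.5 kHz.
3.5 kHz ≤ fs/2 = 6.25 kHz, appears at 3.5 kHz.
27.5 kHz mod fs = 2.5 kHz.
2.5 kHz ≤ fs/2 = 6.25 kHz, appears at 2.5 kHz.
27.5 kHz and 40 kHz both map to 2.5 kHz.

27.5 kHz, 40 kHz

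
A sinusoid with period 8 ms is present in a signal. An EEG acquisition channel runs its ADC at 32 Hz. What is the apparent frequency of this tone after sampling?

T = 8 ms → f = 1/T = 125 Hz.
125 Hz mod fs = 29 Hz.
29 Hz > fs/2 = 16 Hz, folds to fs − 29 Hz = 3 Hz.

3 Hz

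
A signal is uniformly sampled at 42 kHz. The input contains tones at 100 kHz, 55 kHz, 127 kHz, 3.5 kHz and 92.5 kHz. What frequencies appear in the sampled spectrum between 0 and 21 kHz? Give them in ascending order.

fs/2 = 21 kHz.
100 kHz mod fs = 16 kHz.
16 kHz ≤ fs/2 = 21 kHz, appears at 16 kHz.
55 kHz mod fs = 13 kHz.
13 kHz ≤ fs/2 = 21 kHz, appears at 13 kHz.
127 kHz mod fs = 1 kHz.
1 kHz ≤ fs/2 = 21 kHz, appears at 1 kHz.
3.5 kHz ≤ fs/2 = 21 kHz, passes unchanged.
92.5 kHz mod fs = 8.5 kHz.
8.5 kHz ≤ fs/2 = 21 kHz, appears at 8.5 kHz.
Distinct values: {1 kHz, 3.5 kHz, 8.5 kHz, 13 kHz, 16 kHz}.

1 kHz, 3.5 kHz, 8.5 kHz, 13 kHz, 16 kHz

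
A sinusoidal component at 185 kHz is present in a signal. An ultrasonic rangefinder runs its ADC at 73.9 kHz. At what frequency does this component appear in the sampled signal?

185 kHz mod fs = 37.2 kHz.
37.2 kHz > fs/2 = 36.95 kHz, folds to fs − 37.2 kHz = 36.7 kHz.

36.7 kHz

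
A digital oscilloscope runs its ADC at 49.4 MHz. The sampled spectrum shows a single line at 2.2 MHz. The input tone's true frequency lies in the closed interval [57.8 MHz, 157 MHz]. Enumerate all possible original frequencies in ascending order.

96.6 MHz, 101 MHz, 146 MHz, 150.4 MHz

Frequencies that alias to 2.2 MHz are k·fs ± 2.2 MHz for integer k ≥ 0.
k=0: 2.2 MHz.
k=1: 47.2 MHz, 51.6 MHz.
k=2: 96.6 MHz, 101 MHz.
k=3: 146 MHz, 150.4 MHz.
k=4: 195.4 MHz, 199.8 MHz.
Within [57.8 MHz, 157 MHz]: 96.6 MHz, 101 MHz, 146 MHz, 150.4 MHz.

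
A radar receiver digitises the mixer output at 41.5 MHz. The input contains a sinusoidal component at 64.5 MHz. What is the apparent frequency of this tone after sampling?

18.5 MHz

64.5 MHz mod fs = 23 MHz.
23 MHz > fs/2 = 20.75 MHz, folds to fs − 23 MHz = 18.5 MHz.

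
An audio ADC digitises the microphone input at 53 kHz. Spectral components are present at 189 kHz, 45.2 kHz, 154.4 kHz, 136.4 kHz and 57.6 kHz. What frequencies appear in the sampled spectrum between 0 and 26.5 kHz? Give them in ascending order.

4.6 kHz, 7.8 kHz, 22.6 kHz, 23 kHz

fs/2 = 26.5 kHz.
189 kHz mod fs = 30 kHz.
30 kHz > fs/2 = 26.5 kHz, folds to fs − 30 kHz = 23 kHz.
45.2 kHz > fs/2 = 26.5 kHz, folds to fs − 45.2 kHz = 7.8 kHz.
154.4 kHz mod fs = 48.4 kHz.
48.4 kHz > fs/2 = 26.5 kHz, folds to fs − 48.4 kHz = 4.6 kHz.
136.4 kHz mod fs = 30.4 kHz.
30.4 kHz > fs/2 = 26.5 kHz, folds to fs − 30.4 kHz = 22.6 kHz.
57.6 kHz mod fs = 4.6 kHz.
4.6 kHz ≤ fs/2 = 26.5 kHz, appears at 4.6 kHz.
Distinct values: {4.6 kHz, 7.8 kHz, 22.6 kHz, 23 kHz}.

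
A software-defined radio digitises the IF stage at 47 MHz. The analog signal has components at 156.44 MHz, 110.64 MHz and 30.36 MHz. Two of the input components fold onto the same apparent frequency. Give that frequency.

fs/2 = 23.5 MHz.
156.44 MHz mod fs = 15.44 MHz.
15.44 MHz ≤ fs/2 = 23.5 MHz, appears at 15.44 MHz.
110.64 MHz mod fs = 16.64 MHz.
16.64 MHz ≤ fs/2 = 23.5 MHz, appears at 16.64 MHz.
30.36 MHz > fs/2 = 23.5 MHz, folds to fs − 30.36 MHz = 16.64 MHz.
30.36 MHz and 110.64 MHz both map to 16.64 MHz.

16.64 MHz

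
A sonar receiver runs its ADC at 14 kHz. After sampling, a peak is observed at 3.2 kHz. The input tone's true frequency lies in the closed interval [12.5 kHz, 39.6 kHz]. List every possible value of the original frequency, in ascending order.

Frequencies that alias to 3.2 kHz are k·fs ± 3.2 kHz for integer k ≥ 0.
k=0: 3.2 kHz.
k=1: 10.8 kHz, 17.2 kHz.
k=2: 24.8 kHz, 31.2 kHz.
k=3: 38.8 kHz, 45.2 kHz.
k=4: 52.8 kHz, 59.2 kHz.
Within [12.5 kHz, 39.6 kHz]: 17.2 kHz, 24.8 kHz, 31.2 kHz, 38.8 kHz.

17.2 kHz, 24.8 kHz, 31.2 kHz, 38.8 kHz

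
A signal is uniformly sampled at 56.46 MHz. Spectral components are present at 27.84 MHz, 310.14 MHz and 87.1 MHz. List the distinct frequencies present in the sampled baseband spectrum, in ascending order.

25.82 MHz, 27.84 MHz

fs/2 = 28.23 MHz.
27.84 MHz ≤ fs/2 = 28.23 MHz, passes unchanged.
310.14 MHz mod fs = 27.84 MHz.
27.84 MHz ≤ fs/2 = 28.23 MHz, appears at 27.84 MHz.
87.1 MHz mod fs = 30.64 MHz.
30.64 MHz > fs/2 = 28.23 MHz, folds to fs − 30.64 MHz = 25.82 MHz.
Distinct values: {25.82 MHz, 27.84 MHz}.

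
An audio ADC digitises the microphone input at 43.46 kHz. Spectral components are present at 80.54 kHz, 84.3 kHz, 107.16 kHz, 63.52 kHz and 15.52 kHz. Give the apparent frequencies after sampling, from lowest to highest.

2.62 kHz, 6.38 kHz, 15.52 kHz, 20.06 kHz, 20.24 kHz

fs/2 = 21.73 kHz.
80.54 kHz mod fs = 37.08 kHz.
37.08 kHz > fs/2 = 21.73 kHz, folds to fs − 37.08 kHz = 6.38 kHz.
84.3 kHz mod fs = 40.84 kHz.
40.84 kHz > fs/2 = 21.73 kHz, folds to fs − 40.84 kHz = 2.62 kHz.
107.16 kHz mod fs = 20.24 kHz.
20.24 kHz ≤ fs/2 = 21.73 kHz, appears at 20.24 kHz.
63.52 kHz mod fs = 20.06 kHz.
20.06 kHz ≤ fs/2 = 21.73 kHz, appears at 20.06 kHz.
15.52 kHz ≤ fs/2 = 21.73 kHz, passes unchanged.
Distinct values: {2.62 kHz, 6.38 kHz, 15.52 kHz, 20.06 kHz, 20.24 kHz}.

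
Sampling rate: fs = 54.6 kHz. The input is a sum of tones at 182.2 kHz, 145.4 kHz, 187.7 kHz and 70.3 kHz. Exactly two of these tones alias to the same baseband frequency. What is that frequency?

fs/2 = 27.3 kHz.
182.2 kHz mod fs = 18.4 kHz.
18.4 kHz ≤ fs/2 = 27.3 kHz, appears at 18.4 kHz.
145.4 kHz mod fs = 36.2 kHz.
36.2 kHz > fs/2 = 27.3 kHz, folds to fs − 36.2 kHz = 18.4 kHz.
187.7 kHz mod fs = 23.9 kHz.
23.9 kHz ≤ fs/2 = 27.3 kHz, appears at 23.9 kHz.
70.3 kHz mod fs = 15.7 kHz.
15.7 kHz ≤ fs/2 = 27.3 kHz, appears at 15.7 kHz.
145.4 kHz and 182.2 kHz both map to 18.4 kHz.

18.4 kHz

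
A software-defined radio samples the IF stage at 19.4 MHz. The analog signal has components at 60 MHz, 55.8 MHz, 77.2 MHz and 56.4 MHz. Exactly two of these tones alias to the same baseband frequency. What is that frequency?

fs/2 = 9.7 MHz.
60 MHz mod fs = 1.8 MHz.
1.8 MHz ≤ fs/2 = 9.7 MHz, appears at 1.8 MHz.
55.8 MHz mod fs = 17 MHz.
17 MHz > fs/2 = 9.7 MHz, folds to fs − 17 MHz = 2.4 MHz.
77.2 MHz mod fs = 19 MHz.
19 MHz > fs/2 = 9.7 MHz, folds to fs − 19 MHz = 0.4 MHz.
56.4 MHz mod fs = 17.6 MHz.
17.6 MHz > fs/2 = 9.7 MHz, folds to fs − 17.6 MHz = 1.8 MHz.
56.4 MHz and 60 MHz both map to 1.8 MHz.

1.8 MHz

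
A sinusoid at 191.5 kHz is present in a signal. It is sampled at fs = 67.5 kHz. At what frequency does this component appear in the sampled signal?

191.5 kHz mod fs = 56.5 kHz.
56.5 kHz > fs/2 = 33.75 kHz, folds to fs − 56.5 kHz = 11 kHz.

11 kHz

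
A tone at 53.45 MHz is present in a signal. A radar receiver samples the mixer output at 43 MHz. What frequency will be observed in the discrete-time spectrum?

53.45 MHz mod fs = 10.45 MHz.
10.45 MHz ≤ fs/2 = 21.5 MHz, appears at 10.45 MHz.

10.45 MHz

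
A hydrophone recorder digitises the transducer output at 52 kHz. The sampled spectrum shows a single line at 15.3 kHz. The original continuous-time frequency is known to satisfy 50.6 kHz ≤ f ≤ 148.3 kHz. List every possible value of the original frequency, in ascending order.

67.3 kHz, 88.7 kHz, 119.3 kHz, 140.7 kHz

Frequencies that alias to 15.3 kHz are k·fs ± 15.3 kHz for integer k ≥ 0.
k=0: 15.3 kHz.
k=1: 36.7 kHz, 67.3 kHz.
k=2: 88.7 kHz, 119.3 kHz.
k=3: 140.7 kHz, 171.3 kHz.
k=4: 192.7 kHz, 223.3 kHz.
Within [50.6 kHz, 148.3 kHz]: 67.3 kHz, 88.7 kHz, 119.3 kHz, 140.7 kHz.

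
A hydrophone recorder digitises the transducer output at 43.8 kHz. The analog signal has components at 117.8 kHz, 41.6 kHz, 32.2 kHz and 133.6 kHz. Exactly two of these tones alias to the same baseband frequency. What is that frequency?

2.2 kHz

fs/2 = 21.9 kHz.
117.8 kHz mod fs = 30.2 kHz.
30.2 kHz > fs/2 = 21.9 kHz, folds to fs − 30.2 kHz = 13.6 kHz.
41.6 kHz > fs/2 = 21.9 kHz, folds to fs − 41.6 kHz = 2.2 kHz.
32.2 kHz > fs/2 = 21.9 kHz, folds to fs − 32.2 kHz = 11.6 kHz.
133.6 kHz mod fs = 2.2 kHz.
2.2 kHz ≤ fs/2 = 21.9 kHz, appears at 2.2 kHz.
41.6 kHz and 133.6 kHz both map to 2.2 kHz.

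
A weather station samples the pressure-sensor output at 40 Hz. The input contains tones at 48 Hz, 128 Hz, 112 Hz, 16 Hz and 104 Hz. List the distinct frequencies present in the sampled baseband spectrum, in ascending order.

fs/2 = 20 Hz.
48 Hz mod fs = 8 Hz.
8 Hz ≤ fs/2 = 20 Hz, appears at 8 Hz.
128 Hz mod fs = 8 Hz.
8 Hz ≤ fs/2 = 20 Hz, appears at 8 Hz.
112 Hz mod fs = 32 Hz.
32 Hz > fs/2 = 20 Hz, folds to fs − 32 Hz = 8 Hz.
16 Hz ≤ fs/2 = 20 Hz, passes unchanged.
104 Hz mod fs = 24 Hz.
24 Hz > fs/2 = 20 Hz, folds to fs − 24 Hz = 16 Hz.
Distinct values: {8 Hz, 16 Hz}.

8 Hz, 16 Hz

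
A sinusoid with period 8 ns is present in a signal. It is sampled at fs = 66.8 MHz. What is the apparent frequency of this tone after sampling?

T = 8 ns → f = 1/T = 125 MHz.
125 MHz mod fs = 58.2 MHz.
58.2 MHz > fs/2 = 33.4 MHz, folds to fs − 58.2 MHz = 8.6 MHz.

8.6 MHz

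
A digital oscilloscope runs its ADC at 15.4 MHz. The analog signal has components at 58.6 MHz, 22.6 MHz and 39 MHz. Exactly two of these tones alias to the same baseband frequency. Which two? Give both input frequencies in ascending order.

22.6 MHz, 39 MHz

fs/2 = 7.7 MHz.
58.6 MHz mod fs = 12.4 MHz.
12.4 MHz > fs/2 = 7.7 MHz, folds to fs − 12.4 MHz = 3 MHz.
22.6 MHz mod fs = 7.2 MHz.
7.2 MHz ≤ fs/2 = 7.7 MHz, appears at 7.2 MHz.
39 MHz mod fs = 8.2 MHz.
8.2 MHz > fs/2 = 7.7 MHz, folds to fs − 8.2 MHz = 7.2 MHz.
22.6 MHz and 39 MHz both map to 7.2 MHz.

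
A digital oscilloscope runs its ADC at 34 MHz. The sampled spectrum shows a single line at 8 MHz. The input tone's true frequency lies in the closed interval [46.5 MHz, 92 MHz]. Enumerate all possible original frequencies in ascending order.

60 MHz, 76 MHz

Frequencies that alias to 8 MHz are k·fs ± 8 MHz for integer k ≥ 0.
k=0: 8 MHz.
k=1: 26 MHz, 42 MHz.
k=2: 60 MHz, 76 MHz.
k=3: 94 MHz, 110 MHz.
Within [46.5 MHz, 92 MHz]: 60 MHz, 76 MHz.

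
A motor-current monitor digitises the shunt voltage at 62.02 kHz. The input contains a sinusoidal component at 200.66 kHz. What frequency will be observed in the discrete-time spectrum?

200.66 kHz mod fs = 14.6 kHz.
14.6 kHz ≤ fs/2 = 31.01 kHz, appears at 14.6 kHz.

14.6 kHz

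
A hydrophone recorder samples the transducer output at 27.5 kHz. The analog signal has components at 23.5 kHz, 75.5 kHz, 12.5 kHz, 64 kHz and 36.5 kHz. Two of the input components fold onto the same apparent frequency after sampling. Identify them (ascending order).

36.5 kHz, 64 kHz

fs/2 = 13.75 kHz.
23.5 kHz > fs/2 = 13.75 kHz, folds to fs − 23.5 kHz = 4 kHz.
75.5 kHz mod fs = 20.5 kHz.
20.5 kHz > fs/2 = 13.75 kHz, folds to fs − 20.5 kHz = 7 kHz.
12.5 kHz ≤ fs/2 = 13.75 kHz, passes unchanged.
64 kHz mod fs = 9 kHz.
9 kHz ≤ fs/2 = 13.75 kHz, appears at 9 kHz.
36.5 kHz mod fs = 9 kHz.
9 kHz ≤ fs/2 = 13.75 kHz, appears at 9 kHz.
36.5 kHz and 64 kHz both map to 9 kHz.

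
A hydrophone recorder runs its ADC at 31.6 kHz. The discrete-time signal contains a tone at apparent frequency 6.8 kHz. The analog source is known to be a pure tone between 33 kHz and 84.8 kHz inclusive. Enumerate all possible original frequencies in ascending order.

Frequencies that alias to 6.8 kHz are k·fs ± 6.8 kHz for integer k ≥ 0.
k=0: 6.8 kHz.
k=1: 24.8 kHz, 38.4 kHz.
k=2: 56.4 kHz, 70 kHz.
k=3: 88 kHz, 101.6 kHz.
Within [33 kHz, 84.8 kHz]: 38.4 kHz, 56.4 kHz, 70 kHz.

38.4 kHz, 56.4 kHz, 70 kHz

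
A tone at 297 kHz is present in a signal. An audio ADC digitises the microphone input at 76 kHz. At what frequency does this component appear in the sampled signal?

297 kHz mod fs = 69 kHz.
69 kHz > fs/2 = 38 kHz, folds to fs − 69 kHz = 7 kHz.

7 kHz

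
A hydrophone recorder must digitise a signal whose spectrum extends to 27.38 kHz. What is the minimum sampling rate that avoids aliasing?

Nyquist rate = 2 × 27.38 kHz = 54.76 kHz.

54.76 kHz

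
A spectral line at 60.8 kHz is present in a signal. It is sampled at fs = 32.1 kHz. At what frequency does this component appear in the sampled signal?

60.8 kHz mod fs = 28.7 kHz.
28.7 kHz > fs/2 = 16.05 kHz, folds to fs − 28.7 kHz = 3.4 kHz.

3.4 kHz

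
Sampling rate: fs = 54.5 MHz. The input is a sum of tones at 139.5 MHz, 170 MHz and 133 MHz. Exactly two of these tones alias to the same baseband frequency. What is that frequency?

fs/2 = 27.25 MHz.
139.5 MHz mod fs = 30.5 MHz.
30.5 MHz > fs/2 = 27.25 MHz, folds to fs − 30.5 MHz = 24 MHz.
170 MHz mod fs = 6.5 MHz.
6.5 MHz ≤ fs/2 = 27.25 MHz, appears at 6.5 MHz.
133 MHz mod fs = 24 MHz.
24 MHz ≤ fs/2 = 27.25 MHz, appears at 24 MHz.
133 MHz and 139.5 MHz both map to 24 MHz.

24 MHz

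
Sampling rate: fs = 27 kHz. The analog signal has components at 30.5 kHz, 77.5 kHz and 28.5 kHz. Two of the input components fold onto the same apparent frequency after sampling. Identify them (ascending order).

fs/2 = 13.5 kHz.
30.5 kHz mod fs = 3.5 kHz.
3.5 kHz ≤ fs/2 = 13.5 kHz, appears at 3.5 kHz.
77.5 kHz mod fs = 23.5 kHz.
23.5 kHz > fs/2 = 13.5 kHz, folds to fs − 23.5 kHz = 3.5 kHz.
28.5 kHz mod fs = 1.5 kHz.
1.5 kHz ≤ fs/2 = 13.5 kHz, appears at 1.5 kHz.
30.5 kHz and 77.5 kHz both map to 3.5 kHz.

30.5 kHz, 77.5 kHz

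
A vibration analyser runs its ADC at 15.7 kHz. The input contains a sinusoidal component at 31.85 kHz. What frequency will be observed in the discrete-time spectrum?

0.45 kHz

31.85 kHz mod fs = 0.45 kHz.
0.45 kHz ≤ fs/2 = 7.85 kHz, appears at 0.45 kHz.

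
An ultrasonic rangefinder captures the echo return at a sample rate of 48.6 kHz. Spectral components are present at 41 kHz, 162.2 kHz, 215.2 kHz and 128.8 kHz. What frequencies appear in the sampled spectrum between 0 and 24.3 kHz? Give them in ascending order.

7.6 kHz, 16.4 kHz, 17 kHz, 20.8 kHz

fs/2 = 24.3 kHz.
41 kHz > fs/2 = 24.3 kHz, folds to fs − 41 kHz = 7.6 kHz.
162.2 kHz mod fs = 16.4 kHz.
16.4 kHz ≤ fs/2 = 24.3 kHz, appears at 16.4 kHz.
215.2 kHz mod fs = 20.8 kHz.
20.8 kHz ≤ fs/2 = 24.3 kHz, appears at 20.8 kHz.
128.8 kHz mod fs = 31.6 kHz.
31.6 kHz > fs/2 = 24.3 kHz, folds to fs − 31.6 kHz = 17 kHz.
Distinct values: {7.6 kHz, 16.4 kHz, 17 kHz, 20.8 kHz}.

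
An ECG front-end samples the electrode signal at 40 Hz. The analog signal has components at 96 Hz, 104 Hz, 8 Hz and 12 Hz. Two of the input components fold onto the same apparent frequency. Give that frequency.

16 Hz

fs/2 = 20 Hz.
96 Hz mod fs = 16 Hz.
16 Hz ≤ fs/2 = 20 Hz, appears at 16 Hz.
104 Hz mod fs = 24 Hz.
24 Hz > fs/2 = 20 Hz, folds to fs − 24 Hz = 16 Hz.
8 Hz ≤ fs/2 = 20 Hz, passes unchanged.
12 Hz ≤ fs/2 = 20 Hz, passes unchanged.
96 Hz and 104 Hz both map to 16 Hz.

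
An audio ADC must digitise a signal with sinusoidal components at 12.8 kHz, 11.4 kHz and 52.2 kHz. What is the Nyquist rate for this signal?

104.4 kHz

Highest-frequency component: 52.2 kHz.
Nyquist rate = 2 × 52.2 kHz = 104.4 kHz.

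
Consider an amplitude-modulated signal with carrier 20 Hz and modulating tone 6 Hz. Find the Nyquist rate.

AM sidebands sit at fc ± fm = 14 Hz and 26 Hz.
Highest-frequency component: 26 Hz.
Nyquist rate = 2 × 26 Hz = 52 Hz.

52 Hz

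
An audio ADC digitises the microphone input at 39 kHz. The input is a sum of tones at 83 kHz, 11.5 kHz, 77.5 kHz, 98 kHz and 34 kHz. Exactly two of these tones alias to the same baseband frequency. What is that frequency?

fs/2 = 19.5 kHz.
83 kHz mod fs = 5 kHz.
5 kHz ≤ fs/2 = 19.5 kHz, appears at 5 kHz.
11.5 kHz ≤ fs/2 = 19.5 kHz, passes unchanged.
77.5 kHz mod fs = 38.5 kHz.
38.5 kHz > fs/2 = 19.5 kHz, folds to fs − 38.5 kHz = 0.5 kHz.
98 kHz mod fs = 20 kHz.
20 kHz > fs/2 = 19.5 kHz, folds to fs − 20 kHz = 19 kHz.
34 kHz > fs/2 = 19.5 kHz, folds to fs − 34 kHz = 5 kHz.
34 kHz and 83 kHz both map to 5 kHz.

5 kHz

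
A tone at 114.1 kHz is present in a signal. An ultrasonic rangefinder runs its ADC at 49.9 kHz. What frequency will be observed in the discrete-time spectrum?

114.1 kHz mod fs = 14.3 kHz.
14.3 kHz ≤ fs/2 = 24.95 kHz, appears at 14.3 kHz.

14.3 kHz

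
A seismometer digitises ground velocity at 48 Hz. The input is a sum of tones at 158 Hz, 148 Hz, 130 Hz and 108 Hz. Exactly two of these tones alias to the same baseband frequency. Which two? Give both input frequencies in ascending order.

130 Hz, 158 Hz

fs/2 = 24 Hz.
158 Hz mod fs = 14 Hz.
14 Hz ≤ fs/2 = 24 Hz, appears at 14 Hz.
148 Hz mod fs = 4 Hz.
4 Hz ≤ fs/2 = 24 Hz, appears at 4 Hz.
130 Hz mod fs = 34 Hz.
34 Hz > fs/2 = 24 Hz, folds to fs − 34 Hz = 14 Hz.
108 Hz mod fs = 12 Hz.
12 Hz ≤ fs/2 = 24 Hz, appears at 12 Hz.
130 Hz and 158 Hz both map to 14 Hz.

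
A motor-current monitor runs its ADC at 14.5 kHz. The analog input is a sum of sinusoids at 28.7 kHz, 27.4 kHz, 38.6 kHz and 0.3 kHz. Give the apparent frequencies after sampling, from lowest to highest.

fs/2 = 7.25 kHz.
28.7 kHz mod fs = 14.2 kHz.
14.2 kHz > fs/2 = 7.25 kHz, folds to fs − 14.2 kHz = 0.3 kHz.
27.4 kHz mod fs = 12.9 kHz.
12.9 kHz > fs/2 = 7.25 kHz, folds to fs − 12.9 kHz = 1.6 kHz.
38.6 kHz mod fs = 9.6 kHz.
9.6 kHz > fs/2 = 7.25 kHz, folds to fs − 9.6 kHz = 4.9 kHz.
0.3 kHz ≤ fs/2 = 7.25 kHz, passes unchanged.
Distinct values: {0.3 kHz, 1.6 kHz, 4.9 kHz}.

0.3 kHz, 1.6 kHz, 4.9 kHz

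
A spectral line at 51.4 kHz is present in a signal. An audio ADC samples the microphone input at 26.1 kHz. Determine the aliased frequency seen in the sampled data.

51.4 kHz mod fs = 25.3 kHz.
25.3 kHz > fs/2 = 13.05 kHz, folds to fs − 25.3 kHz = 0.8 kHz.

0.8 kHz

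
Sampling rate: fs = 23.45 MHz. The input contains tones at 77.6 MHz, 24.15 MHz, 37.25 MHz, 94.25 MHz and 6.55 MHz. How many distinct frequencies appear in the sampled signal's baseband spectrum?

fs/2 = 11.725 MHz.
77.6 MHz mod fs = 7.25 MHz.
7.25 MHz ≤ fs/2 = 11.725 MHz, appears at 7.25 MHz.
24.15 MHz mod fs = 0.7 MHz.
0.7 MHz ≤ fs/2 = 11.725 MHz, appears at 0.7 MHz.
37.25 MHz mod fs = 13.8 MHz.
13.8 MHz > fs/2 = 11.725 MHz, folds to fs − 13.8 MHz = 9.65 MHz.
94.25 MHz mod fs = 0.45 MHz.
0.45 MHz ≤ fs/2 = 11.725 MHz, appears at 0.45 MHz.
6.55 MHz ≤ fs/2 = 11.725 MHz, passes unchanged.
Distinct values: {0.45 MHz, 0.7 MHz, 6.55 MHz, 7.25 MHz, 9.65 MHz} → 5.

5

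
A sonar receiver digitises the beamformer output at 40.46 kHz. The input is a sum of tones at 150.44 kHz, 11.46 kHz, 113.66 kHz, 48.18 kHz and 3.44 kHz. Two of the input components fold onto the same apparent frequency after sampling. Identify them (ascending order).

fs/2 = 20.23 kHz.
150.44 kHz mod fs = 29.06 kHz.
29.06 kHz > fs/2 = 20.23 kHz, folds to fs − 29.06 kHz = 11.4 kHz.
11.46 kHz ≤ fs/2 = 20.23 kHz, passes unchanged.
113.66 kHz mod fs = 32.74 kHz.
32.74 kHz > fs/2 = 20.23 kHz, folds to fs − 32.74 kHz = 7.72 kHz.
48.18 kHz mod fs = 7.72 kHz.
7.72 kHz ≤ fs/2 = 20.23 kHz, appears at 7.72 kHz.
3.44 kHz ≤ fs/2 = 20.23 kHz, passes unchanged.
48.18 kHz and 113.66 kHz both map to 7.72 kHz.

48.18 kHz, 113.66 kHz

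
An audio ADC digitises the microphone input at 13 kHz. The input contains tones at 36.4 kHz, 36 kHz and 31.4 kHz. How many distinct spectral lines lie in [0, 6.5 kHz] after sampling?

3

fs/2 = 6.5 kHz.
36.4 kHz mod fs = 10.4 kHz.
10.4 kHz > fs/2 = 6.5 kHz, folds to fs − 10.4 kHz = 2.6 kHz.
36 kHz mod fs = 10 kHz.
10 kHz > fs/2 = 6.5 kHz, folds to fs − 10 kHz = 3 kHz.
31.4 kHz mod fs = 5.4 kHz.
5.4 kHz ≤ fs/2 = 6.5 kHz, appears at 5.4 kHz.
Distinct values: {2.6 kHz, 3 kHz, 5.4 kHz} → 3.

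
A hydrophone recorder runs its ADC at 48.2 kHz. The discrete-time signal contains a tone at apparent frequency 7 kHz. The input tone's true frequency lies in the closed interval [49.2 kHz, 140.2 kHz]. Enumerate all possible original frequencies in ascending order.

Frequencies that alias to 7 kHz are k·fs ± 7 kHz for integer k ≥ 0.
k=0: 7 kHz.
k=1: 41.2 kHz, 55.2 kHz.
k=2: 89.4 kHz, 103.4 kHz.
k=3: 137.6 kHz, 151.6 kHz.
k=4: 185.8 kHz, 199.8 kHz.
Within [49.2 kHz, 140.2 kHz]: 55.2 kHz, 89.4 kHz, 103.4 kHz, 137.6 kHz.

55.2 kHz, 89.4 kHz, 103.4 kHz, 137.6 kHz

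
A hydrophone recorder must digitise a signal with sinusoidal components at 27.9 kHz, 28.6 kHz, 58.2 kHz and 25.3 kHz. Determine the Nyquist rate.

116.4 kHz

Highest-frequency component: 58.2 kHz.
Nyquist rate = 2 × 58.2 kHz = 116.4 kHz.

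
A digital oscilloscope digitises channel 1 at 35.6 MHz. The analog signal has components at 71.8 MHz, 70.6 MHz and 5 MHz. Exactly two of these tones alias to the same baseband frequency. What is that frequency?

fs/2 = 17.8 MHz.
71.8 MHz mod fs = 0.6 MHz.
0.6 MHz ≤ fs/2 = 17.8 MHz, appears at 0.6 MHz.
70.6 MHz mod fs = 35 MHz.
35 MHz > fs/2 = 17.8 MHz, folds to fs − 35 MHz = 0.6 MHz.
5 MHz ≤ fs/2 = 17.8 MHz, passes unchanged.
70.6 MHz and 71.8 MHz both map to 0.6 MHz.

0.6 MHz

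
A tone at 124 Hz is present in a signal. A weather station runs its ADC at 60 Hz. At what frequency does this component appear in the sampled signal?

124 Hz mod fs = 4 Hz.
4 Hz ≤ fs/2 = 30 Hz, appears at 4 Hz.

4 Hz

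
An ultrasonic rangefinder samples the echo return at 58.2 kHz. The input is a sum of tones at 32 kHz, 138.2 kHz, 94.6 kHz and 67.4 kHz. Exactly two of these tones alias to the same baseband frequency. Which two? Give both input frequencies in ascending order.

94.6 kHz, 138.2 kHz

fs/2 = 29.1 kHz.
32 kHz > fs/2 = 29.1 kHz, folds to fs − 32 kHz = 26.2 kHz.
138.2 kHz mod fs = 21.8 kHz.
21.8 kHz ≤ fs/2 = 29.1 kHz, appears at 21.8 kHz.
94.6 kHz mod fs = 36.4 kHz.
36.4 kHz > fs/2 = 29.1 kHz, folds to fs − 36.4 kHz = 21.8 kHz.
67.4 kHz mod fs = 9.2 kHz.
9.2 kHz ≤ fs/2 = 29.1 kHz, appears at 9.2 kHz.
94.6 kHz and 138.2 kHz both map to 21.8 kHz.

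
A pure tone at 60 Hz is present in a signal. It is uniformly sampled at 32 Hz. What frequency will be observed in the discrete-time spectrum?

60 Hz mod fs = 28 Hz.
28 Hz > fs/2 = 16 Hz, folds to fs − 28 Hz = 4 Hz.

4 Hz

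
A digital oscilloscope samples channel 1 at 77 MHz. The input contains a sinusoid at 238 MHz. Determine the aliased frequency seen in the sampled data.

7 MHz

238 MHz mod fs = 7 MHz.
7 MHz ≤ fs/2 = 38.5 MHz, appears at 7 MHz.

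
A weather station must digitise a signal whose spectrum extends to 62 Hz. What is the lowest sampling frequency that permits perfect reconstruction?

124 Hz

Nyquist rate = 2 × 62 Hz = 124 Hz.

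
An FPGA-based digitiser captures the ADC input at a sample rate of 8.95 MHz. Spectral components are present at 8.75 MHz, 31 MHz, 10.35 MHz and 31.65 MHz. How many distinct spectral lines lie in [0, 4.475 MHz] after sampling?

3

fs/2 = 4.475 MHz.
8.75 MHz > fs/2 = 4.475 MHz, folds to fs − 8.75 MHz = 0.2 MHz.
31 MHz mod fs = 4.15 MHz.
4.15 MHz ≤ fs/2 = 4.475 MHz, appears at 4.15 MHz.
10.35 MHz mod fs = 1.4 MHz.
1.4 MHz ≤ fs/2 = 4.475 MHz, appears at 1.4 MHz.
31.65 MHz mod fs = 4.8 MHz.
4.8 MHz > fs/2 = 4.475 MHz, folds to fs − 4.8 MHz = 4.15 MHz.
Distinct values: {0.2 MHz, 1.4 MHz, 4.15 MHz} → 3.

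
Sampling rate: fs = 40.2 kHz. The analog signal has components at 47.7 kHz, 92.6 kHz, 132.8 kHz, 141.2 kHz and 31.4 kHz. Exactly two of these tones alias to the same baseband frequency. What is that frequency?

fs/2 = 20.1 kHz.
47.7 kHz mod fs = 7.5 kHz.
7.5 kHz ≤ fs/2 = 20.1 kHz, appears at 7.5 kHz.
92.6 kHz mod fs = 12.2 kHz.
12.2 kHz ≤ fs/2 = 20.1 kHz, appears at 12.2 kHz.
132.8 kHz mod fs = 12.2 kHz.
12.2 kHz ≤ fs/2 = 20.1 kHz, appears at 12.2 kHz.
141.2 kHz mod fs = 20.6 kHz.
20.6 kHz > fs/2 = 20.1 kHz, folds to fs − 20.6 kHz = 19.6 kHz.
31.4 kHz > fs/2 = 20.1 kHz, folds to fs − 31.4 kHz = 8.8 kHz.
92.6 kHz and 132.8 kHz both map to 12.2 kHz.

12.2 kHz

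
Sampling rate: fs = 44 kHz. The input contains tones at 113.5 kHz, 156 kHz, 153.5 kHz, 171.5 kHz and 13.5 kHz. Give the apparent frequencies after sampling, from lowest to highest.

fs/2 = 22 kHz.
113.5 kHz mod fs = 25.5 kHz.
25.5 kHz > fs/2 = 22 kHz, folds to fs − 25.5 kHz = 18.5 kHz.
156 kHz mod fs = 24 kHz.
24 kHz > fs/2 = 22 kHz, folds to fs − 24 kHz = 20 kHz.
153.5 kHz mod fs = 21.5 kHz.
21.5 kHz ≤ fs/2 = 22 kHz, appears at 21.5 kHz.
171.5 kHz mod fs = 39.5 kHz.
39.5 kHz > fs/2 = 22 kHz, folds to fs − 39.5 kHz = 4.5 kHz.
13.5 kHz ≤ fs/2 = 22 kHz, passes unchanged.
Distinct values: {4.5 kHz, 13.5 kHz, 18.5 kHz, 20 kHz, 21.5 kHz}.

4.5 kHz, 13.5 kHz, 18.5 kHz, 20 kHz, 21.5 kHz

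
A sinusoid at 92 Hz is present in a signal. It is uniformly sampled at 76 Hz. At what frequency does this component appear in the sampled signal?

92 Hz mod fs = 16 Hz.
16 Hz ≤ fs/2 = 38 Hz, appears at 16 Hz.

16 Hz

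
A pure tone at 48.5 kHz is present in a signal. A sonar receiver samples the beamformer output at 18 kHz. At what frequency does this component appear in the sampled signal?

48.5 kHz mod fs = 12.5 kHz.
12.5 kHz > fs/2 = 9 kHz, folds to fs − 12.5 kHz = 5.5 kHz.

5.5 kHz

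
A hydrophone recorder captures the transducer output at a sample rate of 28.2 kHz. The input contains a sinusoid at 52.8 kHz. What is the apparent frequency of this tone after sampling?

3.6 kHz

52.8 kHz mod fs = 24.6 kHz.
24.6 kHz > fs/2 = 14.1 kHz, folds to fs − 24.6 kHz = 3.6 kHz.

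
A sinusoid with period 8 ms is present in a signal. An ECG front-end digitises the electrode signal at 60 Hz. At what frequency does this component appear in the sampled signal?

T = 8 ms → f = 1/T = 125 Hz.
125 Hz mod fs = 5 Hz.
5 Hz ≤ fs/2 = 30 Hz, appears at 5 Hz.

5 Hz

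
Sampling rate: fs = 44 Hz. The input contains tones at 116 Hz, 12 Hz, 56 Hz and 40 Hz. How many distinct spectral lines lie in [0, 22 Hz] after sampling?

3

fs/2 = 22 Hz.
116 Hz mod fs = 28 Hz.
28 Hz > fs/2 = 22 Hz, folds to fs − 28 Hz = 16 Hz.
12 Hz ≤ fs/2 = 22 Hz, passes unchanged.
56 Hz mod fs = 12 Hz.
12 Hz ≤ fs/2 = 22 Hz, appears at 12 Hz.
40 Hz > fs/2 = 22 Hz, folds to fs − 40 Hz = 4 Hz.
Distinct values: {4 Hz, 12 Hz, 16 Hz} → 3.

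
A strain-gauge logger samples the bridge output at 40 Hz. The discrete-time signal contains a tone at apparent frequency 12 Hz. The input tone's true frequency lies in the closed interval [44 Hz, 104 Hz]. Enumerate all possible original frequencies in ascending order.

52 Hz, 68 Hz, 92 Hz

Frequencies that alias to 12 Hz are k·fs ± 12 Hz for integer k ≥ 0.
k=0: 12 Hz.
k=1: 28 Hz, 52 Hz.
k=2: 68 Hz, 92 Hz.
k=3: 108 Hz, 132 Hz.
Within [44 Hz, 104 Hz]: 52 Hz, 68 Hz, 92 Hz.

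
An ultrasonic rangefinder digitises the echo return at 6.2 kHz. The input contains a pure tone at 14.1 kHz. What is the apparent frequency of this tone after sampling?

1.7 kHz

14.1 kHz mod fs = 1.7 kHz.
1.7 kHz ≤ fs/2 = 3.1 kHz, appears at 1.7 kHz.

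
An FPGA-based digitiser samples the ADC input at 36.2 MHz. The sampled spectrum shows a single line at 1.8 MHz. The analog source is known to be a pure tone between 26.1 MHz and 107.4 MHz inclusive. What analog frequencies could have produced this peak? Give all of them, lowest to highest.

Frequencies that alias to 1.8 MHz are k·fs ± 1.8 MHz for integer k ≥ 0.
k=0: 1.8 MHz.
k=1: 34.4 MHz, 38 MHz.
k=2: 70.6 MHz, 74.2 MHz.
k=3: 106.8 MHz, 110.4 MHz.
k=4: 143 MHz, 146.6 MHz.
Within [26.1 MHz, 107.4 MHz]: 34.4 MHz, 38 MHz, 70.6 MHz, 74.2 MHz, 106.8 MHz.

34.4 MHz, 38 MHz, 70.6 MHz, 74.2 MHz, 106.8 MHz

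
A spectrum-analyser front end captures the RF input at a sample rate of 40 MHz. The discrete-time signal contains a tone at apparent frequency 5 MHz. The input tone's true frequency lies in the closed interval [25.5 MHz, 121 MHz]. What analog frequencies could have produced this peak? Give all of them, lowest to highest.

Frequencies that alias to 5 MHz are k·fs ± 5 MHz for integer k ≥ 0.
k=0: 5 MHz.
k=1: 35 MHz, 45 MHz.
k=2: 75 MHz, 85 MHz.
k=3: 115 MHz, 125 MHz.
k=4: 155 MHz, 165 MHz.
Within [25.5 MHz, 121 MHz]: 35 MHz, 45 MHz, 75 MHz, 85 MHz, 115 MHz.

35 MHz, 45 MHz, 75 MHz, 85 MHz, 115 MHz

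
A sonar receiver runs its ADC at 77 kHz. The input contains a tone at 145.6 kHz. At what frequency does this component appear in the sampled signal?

8.4 kHz

145.6 kHz mod fs = 68.6 kHz.
68.6 kHz > fs/2 = 38.5 kHz, folds to fs − 68.6 kHz = 8.4 kHz.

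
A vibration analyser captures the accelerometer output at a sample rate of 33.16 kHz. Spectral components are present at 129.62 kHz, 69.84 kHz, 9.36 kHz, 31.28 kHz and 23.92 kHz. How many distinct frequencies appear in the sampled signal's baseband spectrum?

5

fs/2 = 16.58 kHz.
129.62 kHz mod fs = 30.14 kHz.
30.14 kHz > fs/2 = 16.58 kHz, folds to fs − 30.14 kHz = 3.02 kHz.
69.84 kHz mod fs = 3.52 kHz.
3.52 kHz ≤ fs/2 = 16.58 kHz, appears at 3.52 kHz.
9.36 kHz ≤ fs/2 = 16.58 kHz, passes unchanged.
31.28 kHz > fs/2 = 16.58 kHz, folds to fs − 31.28 kHz = 1.88 kHz.
23.92 kHz > fs/2 = 16.58 kHz, folds to fs − 23.92 kHz = 9.24 kHz.
Distinct values: {1.88 kHz, 3.02 kHz, 3.52 kHz, 9.24 kHz, 9.36 kHz} → 5.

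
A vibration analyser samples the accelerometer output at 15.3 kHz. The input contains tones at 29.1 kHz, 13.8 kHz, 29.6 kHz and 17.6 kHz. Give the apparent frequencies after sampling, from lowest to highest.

fs/2 = 7.65 kHz.
29.1 kHz mod fs = 13.8 kHz.
13.8 kHz > fs/2 = 7.65 kHz, folds to fs − 13.8 kHz = 1.5 kHz.
13.8 kHz > fs/2 = 7.65 kHz, folds to fs − 13.8 kHz = 1.5 kHz.
29.6 kHz mod fs = 14.3 kHz.
14.3 kHz > fs/2 = 7.65 kHz, folds to fs − 14.3 kHz = 1 kHz.
17.6 kHz mod fs = 2.3 kHz.
2.3 kHz ≤ fs/2 = 7.65 kHz, appears at 2.3 kHz.
Distinct values: {1 kHz, 1.5 kHz, 2.3 kHz}.

1 kHz, 1.5 kHz, 2.3 kHz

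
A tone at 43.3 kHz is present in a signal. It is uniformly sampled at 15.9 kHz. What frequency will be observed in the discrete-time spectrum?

4.4 kHz

43.3 kHz mod fs = 11.5 kHz.
11.5 kHz > fs/2 = 7.95 kHz, folds to fs − 11.5 kHz = 4.4 kHz.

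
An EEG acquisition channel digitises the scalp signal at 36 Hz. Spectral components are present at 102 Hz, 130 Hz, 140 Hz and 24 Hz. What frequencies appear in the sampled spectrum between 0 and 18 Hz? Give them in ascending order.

4 Hz, 6 Hz, 12 Hz, 14 Hz

fs/2 = 18 Hz.
102 Hz mod fs = 30 Hz.
30 Hz > fs/2 = 18 Hz, folds to fs − 30 Hz = 6 Hz.
130 Hz mod fs = 22 Hz.
22 Hz > fs/2 = 18 Hz, folds to fs − 22 Hz = 14 Hz.
140 Hz mod fs = 32 Hz.
32 Hz > fs/2 = 18 Hz, folds to fs − 32 Hz = 4 Hz.
24 Hz > fs/2 = 18 Hz, folds to fs − 24 Hz = 12 Hz.
Distinct values: {4 Hz, 6 Hz, 12 Hz, 14 Hz}.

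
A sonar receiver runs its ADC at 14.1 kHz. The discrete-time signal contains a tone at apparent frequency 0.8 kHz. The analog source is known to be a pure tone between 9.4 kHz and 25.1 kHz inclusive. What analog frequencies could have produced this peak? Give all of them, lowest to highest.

Frequencies that alias to 0.8 kHz are k·fs ± 0.8 kHz for integer k ≥ 0.
k=0: 0.8 kHz.
k=1: 13.3 kHz, 14.9 kHz.
k=2: 27.4 kHz, 29 kHz.
Within [9.4 kHz, 25.1 kHz]: 13.3 kHz, 14.9 kHz.

13.3 kHz, 14.9 kHz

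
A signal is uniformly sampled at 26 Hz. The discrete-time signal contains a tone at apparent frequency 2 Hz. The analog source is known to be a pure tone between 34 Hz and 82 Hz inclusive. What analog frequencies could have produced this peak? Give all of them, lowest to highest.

50 Hz, 54 Hz, 76 Hz, 80 Hz

Frequencies that alias to 2 Hz are k·fs ± 2 Hz for integer k ≥ 0.
k=0: 2 Hz.
k=1: 24 Hz, 28 Hz.
k=2: 50 Hz, 54 Hz.
k=3: 76 Hz, 80 Hz.
k=4: 102 Hz, 106 Hz.
Within [34 Hz, 82 Hz]: 50 Hz, 54 Hz, 76 Hz, 80 Hz.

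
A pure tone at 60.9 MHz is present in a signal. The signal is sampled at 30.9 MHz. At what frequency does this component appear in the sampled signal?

0.9 MHz

60.9 MHz mod fs = 30 MHz.
30 MHz > fs/2 = 15.45 MHz, folds to fs − 30 MHz = 0.9 MHz.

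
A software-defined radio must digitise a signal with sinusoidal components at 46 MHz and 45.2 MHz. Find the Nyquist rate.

92 MHz

Highest-frequency component: 46 MHz.
Nyquist rate = 2 × 46 MHz = 92 MHz.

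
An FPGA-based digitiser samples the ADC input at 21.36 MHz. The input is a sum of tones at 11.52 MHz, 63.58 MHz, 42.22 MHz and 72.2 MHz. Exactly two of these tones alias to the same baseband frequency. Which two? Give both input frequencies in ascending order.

fs/2 = 10.68 MHz.
11.52 MHz > fs/2 = 10.68 MHz, folds to fs − 11.52 MHz = 9.84 MHz.
63.58 MHz mod fs = 20.86 MHz.
20.86 MHz > fs/2 = 10.68 MHz, folds to fs − 20.86 MHz = 0.5 MHz.
42.22 MHz mod fs = 20.86 MHz.
20.86 MHz > fs/2 = 10.68 MHz, folds to fs − 20.86 MHz = 0.5 MHz.
72.2 MHz mod fs = 8.12 MHz.
8.12 MHz ≤ fs/2 = 10.68 MHz, appears at 8.12 MHz.
42.22 MHz and 63.58 MHz both map to 0.5 MHz.

42.22 MHz, 63.58 MHz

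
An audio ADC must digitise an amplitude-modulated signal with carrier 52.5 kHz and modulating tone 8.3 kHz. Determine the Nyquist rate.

121.6 kHz

AM sidebands sit at fc ± fm = 44.2 kHz and 60.8 kHz.
Highest-frequency component: 60.8 kHz.
Nyquist rate = 2 × 60.8 kHz = 121.6 kHz.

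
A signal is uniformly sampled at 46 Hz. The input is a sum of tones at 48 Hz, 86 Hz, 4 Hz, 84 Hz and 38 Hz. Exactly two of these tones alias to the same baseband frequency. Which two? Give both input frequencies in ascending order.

fs/2 = 23 Hz.
48 Hz mod fs = 2 Hz.
2 Hz ≤ fs/2 = 23 Hz, appears at 2 Hz.
86 Hz mod fs = 40 Hz.
40 Hz > fs/2 = 23 Hz, folds to fs − 40 Hz = 6 Hz.
4 Hz ≤ fs/2 = 23 Hz, passes unchanged.
84 Hz mod fs = 38 Hz.
38 Hz > fs/2 = 23 Hz, folds to fs − 38 Hz = 8 Hz.
38 Hz > fs/2 = 23 Hz, folds to fs − 38 Hz = 8 Hz.
38 Hz and 84 Hz both map to 8 Hz.

38 Hz, 84 Hz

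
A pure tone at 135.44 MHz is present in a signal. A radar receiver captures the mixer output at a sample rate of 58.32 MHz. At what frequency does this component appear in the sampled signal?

18.8 MHz

135.44 MHz mod fs = 18.8 MHz.
18.8 MHz ≤ fs/2 = 29.16 MHz, appears at 18.8 MHz.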